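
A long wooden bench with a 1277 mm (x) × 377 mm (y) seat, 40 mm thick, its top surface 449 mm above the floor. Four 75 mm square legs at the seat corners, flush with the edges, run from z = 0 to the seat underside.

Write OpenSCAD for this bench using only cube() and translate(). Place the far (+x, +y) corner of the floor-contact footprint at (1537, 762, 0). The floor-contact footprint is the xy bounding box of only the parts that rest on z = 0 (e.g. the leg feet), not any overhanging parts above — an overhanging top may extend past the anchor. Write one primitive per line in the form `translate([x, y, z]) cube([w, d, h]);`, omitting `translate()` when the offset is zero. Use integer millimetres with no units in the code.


translate([260, 385, 409]) cube([1277, 377, 40]);
translate([260, 385, 0]) cube([75, 75, 409]);
translate([260, 687, 0]) cube([75, 75, 409]);
translate([1462, 385, 0]) cube([75, 75, 409]);
translate([1462, 687, 0]) cube([75, 75, 409]);


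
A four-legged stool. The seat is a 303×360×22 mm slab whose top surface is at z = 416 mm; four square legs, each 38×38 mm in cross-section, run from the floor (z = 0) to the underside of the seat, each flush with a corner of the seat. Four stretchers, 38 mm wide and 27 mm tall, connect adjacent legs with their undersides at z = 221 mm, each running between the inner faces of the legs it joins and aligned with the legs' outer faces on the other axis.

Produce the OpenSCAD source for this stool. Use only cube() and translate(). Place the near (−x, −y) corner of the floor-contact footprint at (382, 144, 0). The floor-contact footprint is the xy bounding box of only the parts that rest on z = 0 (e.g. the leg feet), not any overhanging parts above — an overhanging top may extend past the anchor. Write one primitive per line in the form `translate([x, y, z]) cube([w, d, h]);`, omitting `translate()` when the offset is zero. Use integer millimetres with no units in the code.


translate([382, 144, 394]) cube([303, 360, 22]);
translate([382, 144, 0]) cube([38, 38, 394]);
translate([647, 144, 0]) cube([38, 38, 394]);
translate([382, 466, 0]) cube([38, 38, 394]);
translate([647, 466, 0]) cube([38, 38, 394]);
translate([420, 144, 221]) cube([227, 38, 27]);
translate([420, 466, 221]) cube([227, 38, 27]);
translate([382, 182, 221]) cube([38, 284, 27]);
translate([647, 182, 221]) cube([38, 284, 27]);


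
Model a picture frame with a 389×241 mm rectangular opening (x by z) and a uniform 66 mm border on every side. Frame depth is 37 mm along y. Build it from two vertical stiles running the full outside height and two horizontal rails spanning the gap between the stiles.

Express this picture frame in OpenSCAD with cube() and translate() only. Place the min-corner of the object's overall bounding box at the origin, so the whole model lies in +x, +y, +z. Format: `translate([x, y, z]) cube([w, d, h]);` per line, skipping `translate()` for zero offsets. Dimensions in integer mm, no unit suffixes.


cube([66, 37, 373]);
translate([455, 0, 0]) cube([66, 37, 373]);
translate([66, 0, 0]) cube([389, 37, 66]);
translate([66, 0, 307]) cube([389, 37, 66]);


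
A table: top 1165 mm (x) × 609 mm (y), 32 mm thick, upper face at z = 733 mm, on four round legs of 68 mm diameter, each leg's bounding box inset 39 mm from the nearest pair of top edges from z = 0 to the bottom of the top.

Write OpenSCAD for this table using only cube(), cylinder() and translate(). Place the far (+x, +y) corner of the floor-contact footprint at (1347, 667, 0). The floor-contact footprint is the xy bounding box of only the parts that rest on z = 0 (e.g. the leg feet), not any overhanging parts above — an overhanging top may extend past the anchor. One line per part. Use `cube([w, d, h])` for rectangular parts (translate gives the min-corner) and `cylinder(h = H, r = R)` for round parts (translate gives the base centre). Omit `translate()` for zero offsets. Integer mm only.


translate([221, 97, 701]) cube([1165, 609, 32]);
translate([294, 170, 0]) cylinder(h = 701, r = 34);
translate([1313, 170, 0]) cylinder(h = 701, r = 34);
translate([294, 633, 0]) cylinder(h = 701, r = 34);
translate([1313, 633, 0]) cylinder(h = 701, r = 34);


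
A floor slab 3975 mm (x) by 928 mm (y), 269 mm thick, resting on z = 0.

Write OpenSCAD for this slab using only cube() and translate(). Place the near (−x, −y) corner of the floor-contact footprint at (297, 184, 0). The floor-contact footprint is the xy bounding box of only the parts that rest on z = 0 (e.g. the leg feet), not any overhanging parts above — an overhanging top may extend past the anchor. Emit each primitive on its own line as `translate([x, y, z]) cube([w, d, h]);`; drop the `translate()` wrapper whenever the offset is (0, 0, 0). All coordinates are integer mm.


translate([297, 184, 0]) cube([3975, 928, 269]);


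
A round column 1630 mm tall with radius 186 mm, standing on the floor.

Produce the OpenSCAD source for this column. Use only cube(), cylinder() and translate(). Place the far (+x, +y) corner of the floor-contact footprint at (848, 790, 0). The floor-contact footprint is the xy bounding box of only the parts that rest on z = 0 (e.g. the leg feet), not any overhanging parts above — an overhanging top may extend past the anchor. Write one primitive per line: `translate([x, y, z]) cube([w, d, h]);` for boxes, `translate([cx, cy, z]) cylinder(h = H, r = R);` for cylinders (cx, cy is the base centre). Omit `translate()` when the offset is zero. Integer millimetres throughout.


translate([662, 604, 0]) cylinder(h = 1630, r = 186);


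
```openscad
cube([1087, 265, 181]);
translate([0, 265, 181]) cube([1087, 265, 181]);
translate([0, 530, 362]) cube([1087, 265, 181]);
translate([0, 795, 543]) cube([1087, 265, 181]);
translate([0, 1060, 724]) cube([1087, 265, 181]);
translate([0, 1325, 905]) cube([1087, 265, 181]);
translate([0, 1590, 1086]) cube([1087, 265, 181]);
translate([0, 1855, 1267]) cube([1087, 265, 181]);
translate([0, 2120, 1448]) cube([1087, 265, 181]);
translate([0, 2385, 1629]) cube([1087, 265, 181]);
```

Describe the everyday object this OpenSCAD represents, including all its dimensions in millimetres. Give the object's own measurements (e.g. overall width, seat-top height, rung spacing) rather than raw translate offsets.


A straight staircase of 10 solid steps. Each step is 1087 mm wide (x), 265 mm deep (y, the going) and 181 mm tall (the rise). The first step rests on the floor; each subsequent step sits one going further in +y and one rise higher in +z, directly behind and above the previous step with no overlap.


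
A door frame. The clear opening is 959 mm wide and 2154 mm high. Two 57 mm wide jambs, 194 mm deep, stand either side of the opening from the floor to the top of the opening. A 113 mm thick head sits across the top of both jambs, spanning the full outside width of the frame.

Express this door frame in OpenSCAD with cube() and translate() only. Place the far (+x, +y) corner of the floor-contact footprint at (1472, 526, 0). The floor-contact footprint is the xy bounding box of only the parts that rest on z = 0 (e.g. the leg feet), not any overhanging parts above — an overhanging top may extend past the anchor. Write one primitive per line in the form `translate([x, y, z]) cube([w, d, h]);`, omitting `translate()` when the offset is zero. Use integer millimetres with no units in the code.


translate([399, 332, 0]) cube([57, 194, 2154]);
translate([1415, 332, 0]) cube([57, 194, 2154]);
translate([399, 332, 2154]) cube([1073, 194, 113]);


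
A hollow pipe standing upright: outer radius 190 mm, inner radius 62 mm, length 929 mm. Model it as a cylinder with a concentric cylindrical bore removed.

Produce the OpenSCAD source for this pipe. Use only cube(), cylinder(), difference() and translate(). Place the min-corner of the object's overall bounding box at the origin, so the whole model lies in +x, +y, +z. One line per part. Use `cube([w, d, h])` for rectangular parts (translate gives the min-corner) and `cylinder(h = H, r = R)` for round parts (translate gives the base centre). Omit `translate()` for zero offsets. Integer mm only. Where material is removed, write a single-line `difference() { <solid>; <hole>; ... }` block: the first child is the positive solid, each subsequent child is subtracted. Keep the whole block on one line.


difference() { translate([190, 190, 0]) cylinder(h = 929, r = 190); translate([190, 190, 0]) cylinder(h = 929, r = 62); }


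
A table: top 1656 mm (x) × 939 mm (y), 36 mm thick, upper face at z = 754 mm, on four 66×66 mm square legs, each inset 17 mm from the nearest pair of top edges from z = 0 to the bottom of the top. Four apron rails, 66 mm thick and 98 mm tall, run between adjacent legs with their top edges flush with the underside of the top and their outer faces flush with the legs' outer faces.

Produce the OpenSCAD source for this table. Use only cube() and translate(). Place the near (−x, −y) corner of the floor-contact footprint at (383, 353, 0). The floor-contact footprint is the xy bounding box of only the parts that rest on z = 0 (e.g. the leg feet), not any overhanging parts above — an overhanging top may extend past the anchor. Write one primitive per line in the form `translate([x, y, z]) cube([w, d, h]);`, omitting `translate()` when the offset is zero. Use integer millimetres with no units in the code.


translate([366, 336, 718]) cube([1656, 939, 36]);
translate([383, 353, 0]) cube([66, 66, 718]);
translate([1939, 353, 0]) cube([66, 66, 718]);
translate([383, 1192, 0]) cube([66, 66, 718]);
translate([1939, 1192, 0]) cube([66, 66, 718]);
translate([449, 353, 620]) cube([1490, 66, 98]);
translate([449, 1192, 620]) cube([1490, 66, 98]);
translate([383, 419, 620]) cube([66, 773, 98]);
translate([1939, 419, 620]) cube([66, 773, 98]);


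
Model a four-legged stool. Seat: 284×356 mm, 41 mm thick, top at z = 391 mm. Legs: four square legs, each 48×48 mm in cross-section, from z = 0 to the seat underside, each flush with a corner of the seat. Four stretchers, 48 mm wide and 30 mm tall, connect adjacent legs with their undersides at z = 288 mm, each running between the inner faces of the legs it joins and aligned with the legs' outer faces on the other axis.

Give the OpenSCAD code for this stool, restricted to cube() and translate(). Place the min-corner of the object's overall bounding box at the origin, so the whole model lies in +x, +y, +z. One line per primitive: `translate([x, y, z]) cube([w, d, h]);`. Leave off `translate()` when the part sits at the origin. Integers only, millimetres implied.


translate([0, 0, 350]) cube([284, 356, 41]);
cube([48, 48, 350]);
translate([236, 0, 0]) cube([48, 48, 350]);
translate([0, 308, 0]) cube([48, 48, 350]);
translate([236, 308, 0]) cube([48, 48, 350]);
translate([48, 0, 288]) cube([188, 48, 30]);
translate([48, 308, 288]) cube([188, 48, 30]);
translate([0, 48, 288]) cube([48, 260, 30]);
translate([236, 48, 288]) cube([48, 260, 30]);


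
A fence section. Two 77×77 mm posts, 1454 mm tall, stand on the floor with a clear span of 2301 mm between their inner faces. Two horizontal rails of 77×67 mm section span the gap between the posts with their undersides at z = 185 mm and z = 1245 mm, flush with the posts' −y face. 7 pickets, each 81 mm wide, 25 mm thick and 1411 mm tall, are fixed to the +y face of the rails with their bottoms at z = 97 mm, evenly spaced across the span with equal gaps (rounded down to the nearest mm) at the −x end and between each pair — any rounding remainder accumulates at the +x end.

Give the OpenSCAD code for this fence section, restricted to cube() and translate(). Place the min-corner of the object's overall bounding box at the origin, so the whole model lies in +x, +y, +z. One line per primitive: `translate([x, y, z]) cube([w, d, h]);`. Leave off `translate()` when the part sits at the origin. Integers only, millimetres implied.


cube([77, 77, 1454]);
translate([2378, 0, 0]) cube([77, 77, 1454]);
translate([77, 0, 185]) cube([2301, 77, 67]);
translate([77, 0, 1245]) cube([2301, 77, 67]);
translate([293, 77, 97]) cube([81, 25, 1411]);
translate([590, 77, 97]) cube([81, 25, 1411]);
translate([887, 77, 97]) cube([81, 25, 1411]);
translate([1184, 77, 97]) cube([81, 25, 1411]);
translate([1481, 77, 97]) cube([81, 25, 1411]);
translate([1778, 77, 97]) cube([81, 25, 1411]);
translate([2075, 77, 97]) cube([81, 25, 1411]);


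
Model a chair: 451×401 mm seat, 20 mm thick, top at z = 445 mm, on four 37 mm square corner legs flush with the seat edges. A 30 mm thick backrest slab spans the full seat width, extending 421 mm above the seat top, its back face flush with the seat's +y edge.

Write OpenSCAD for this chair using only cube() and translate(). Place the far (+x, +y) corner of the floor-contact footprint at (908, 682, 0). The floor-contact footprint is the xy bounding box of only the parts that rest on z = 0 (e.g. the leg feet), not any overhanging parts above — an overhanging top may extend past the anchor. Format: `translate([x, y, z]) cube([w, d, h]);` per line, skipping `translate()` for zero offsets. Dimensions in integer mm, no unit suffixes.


// leg_h = 445 - 20 = 425
translate([457, 281, 425]) cube([451, 401, 20]);
translate([457, 281, 0]) cube([37, 37, 425]);
translate([871, 281, 0]) cube([37, 37, 425]);
translate([457, 645, 0]) cube([37, 37, 425]);
translate([871, 645, 0]) cube([37, 37, 425]);
translate([457, 652, 445]) cube([451, 30, 421]);


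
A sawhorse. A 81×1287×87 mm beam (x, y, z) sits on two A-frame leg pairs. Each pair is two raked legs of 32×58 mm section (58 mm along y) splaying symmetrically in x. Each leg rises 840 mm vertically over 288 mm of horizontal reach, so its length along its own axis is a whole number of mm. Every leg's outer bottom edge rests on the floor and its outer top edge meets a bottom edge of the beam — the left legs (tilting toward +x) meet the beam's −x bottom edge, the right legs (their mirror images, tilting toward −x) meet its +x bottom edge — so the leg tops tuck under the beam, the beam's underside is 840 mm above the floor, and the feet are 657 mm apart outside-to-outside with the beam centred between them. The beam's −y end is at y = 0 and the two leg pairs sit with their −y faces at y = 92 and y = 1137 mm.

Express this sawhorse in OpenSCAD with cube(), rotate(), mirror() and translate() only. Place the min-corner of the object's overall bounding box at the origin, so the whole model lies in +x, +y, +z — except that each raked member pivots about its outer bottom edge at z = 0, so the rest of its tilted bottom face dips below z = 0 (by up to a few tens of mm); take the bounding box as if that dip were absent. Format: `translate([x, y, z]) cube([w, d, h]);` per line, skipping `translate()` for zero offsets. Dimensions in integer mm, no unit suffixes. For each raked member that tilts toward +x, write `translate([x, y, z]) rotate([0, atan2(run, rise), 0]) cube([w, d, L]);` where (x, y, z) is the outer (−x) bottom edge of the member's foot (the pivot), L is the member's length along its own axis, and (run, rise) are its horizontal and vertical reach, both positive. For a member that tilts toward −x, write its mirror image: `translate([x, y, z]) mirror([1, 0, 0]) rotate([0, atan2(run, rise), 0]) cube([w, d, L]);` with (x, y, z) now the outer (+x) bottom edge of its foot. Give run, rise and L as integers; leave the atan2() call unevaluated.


// leg length = √(288² + 840²) = 888
// right-leg outer foot x = 2·288 + 81 = 657
// beam min-corner = (288, 0, 840)
translate([288, 0, 840]) cube([81, 1287, 87]);
translate([0, 92, 0]) rotate([0, atan2(288, 840), 0]) cube([32, 58, 888]);
translate([657, 92, 0]) mirror([1, 0, 0]) rotate([0, atan2(288, 840), 0]) cube([32, 58, 888]);
translate([0, 1137, 0]) rotate([0, atan2(288, 840), 0]) cube([32, 58, 888]);
translate([657, 1137, 0]) mirror([1, 0, 0]) rotate([0, atan2(288, 840), 0]) cube([32, 58, 888]);


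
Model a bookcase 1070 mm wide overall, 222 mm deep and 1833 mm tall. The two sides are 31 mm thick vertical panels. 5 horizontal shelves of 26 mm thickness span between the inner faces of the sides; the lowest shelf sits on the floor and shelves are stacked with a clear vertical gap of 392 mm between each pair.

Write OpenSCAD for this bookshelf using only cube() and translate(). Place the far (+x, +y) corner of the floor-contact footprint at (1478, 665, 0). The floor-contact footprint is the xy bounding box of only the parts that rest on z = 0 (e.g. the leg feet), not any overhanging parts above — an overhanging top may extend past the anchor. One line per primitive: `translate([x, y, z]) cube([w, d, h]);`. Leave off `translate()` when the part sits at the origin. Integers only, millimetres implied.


translate([408, 443, 0]) cube([31, 222, 1833]);
translate([1447, 443, 0]) cube([31, 222, 1833]);
translate([439, 443, 0]) cube([1008, 222, 26]);
translate([439, 443, 418]) cube([1008, 222, 26]);
translate([439, 443, 836]) cube([1008, 222, 26]);
translate([439, 443, 1254]) cube([1008, 222, 26]);
translate([439, 443, 1672]) cube([1008, 222, 26]);


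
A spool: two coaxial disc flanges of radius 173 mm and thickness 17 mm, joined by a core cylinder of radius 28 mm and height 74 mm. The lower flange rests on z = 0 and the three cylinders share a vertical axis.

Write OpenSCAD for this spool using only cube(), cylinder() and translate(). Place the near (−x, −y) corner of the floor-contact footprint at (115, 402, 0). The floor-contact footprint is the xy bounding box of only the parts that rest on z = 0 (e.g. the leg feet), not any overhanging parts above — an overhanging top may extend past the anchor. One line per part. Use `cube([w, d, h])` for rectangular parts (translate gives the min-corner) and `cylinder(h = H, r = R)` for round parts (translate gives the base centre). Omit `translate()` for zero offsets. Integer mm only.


translate([288, 575, 0]) cylinder(h = 17, r = 173);
translate([288, 575, 17]) cylinder(h = 74, r = 28);
translate([288, 575, 91]) cylinder(h = 17, r = 173);


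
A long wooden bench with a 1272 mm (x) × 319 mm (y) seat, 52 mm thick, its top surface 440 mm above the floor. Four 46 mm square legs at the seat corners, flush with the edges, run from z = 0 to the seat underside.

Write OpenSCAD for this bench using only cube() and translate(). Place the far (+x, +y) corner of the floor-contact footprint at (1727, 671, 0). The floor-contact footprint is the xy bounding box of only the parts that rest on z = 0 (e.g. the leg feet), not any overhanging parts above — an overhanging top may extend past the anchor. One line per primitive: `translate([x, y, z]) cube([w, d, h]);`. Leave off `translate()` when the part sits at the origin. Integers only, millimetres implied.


translate([455, 352, 388]) cube([1272, 319, 52]);
translate([455, 352, 0]) cube([46, 46, 388]);
translate([455, 625, 0]) cube([46, 46, 388]);
translate([1681, 352, 0]) cube([46, 46, 388]);
translate([1681, 625, 0]) cube([46, 46, 388]);


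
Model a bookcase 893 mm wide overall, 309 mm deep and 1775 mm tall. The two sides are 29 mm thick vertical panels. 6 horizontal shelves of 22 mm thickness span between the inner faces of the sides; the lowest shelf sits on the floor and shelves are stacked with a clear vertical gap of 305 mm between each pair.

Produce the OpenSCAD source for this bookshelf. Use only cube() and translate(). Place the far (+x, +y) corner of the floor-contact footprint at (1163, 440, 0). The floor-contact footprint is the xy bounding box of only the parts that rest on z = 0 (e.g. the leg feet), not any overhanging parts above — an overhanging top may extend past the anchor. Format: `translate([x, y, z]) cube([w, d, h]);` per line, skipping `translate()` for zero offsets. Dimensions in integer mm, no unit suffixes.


translate([270, 131, 0]) cube([29, 309, 1775]);
translate([1134, 131, 0]) cube([29, 309, 1775]);
translate([299, 131, 0]) cube([835, 309, 22]);
translate([299, 131, 327]) cube([835, 309, 22]);
translate([299, 131, 654]) cube([835, 309, 22]);
translate([299, 131, 981]) cube([835, 309, 22]);
translate([299, 131, 1308]) cube([835, 309, 22]);
translate([299, 131, 1635]) cube([835, 309, 22]);


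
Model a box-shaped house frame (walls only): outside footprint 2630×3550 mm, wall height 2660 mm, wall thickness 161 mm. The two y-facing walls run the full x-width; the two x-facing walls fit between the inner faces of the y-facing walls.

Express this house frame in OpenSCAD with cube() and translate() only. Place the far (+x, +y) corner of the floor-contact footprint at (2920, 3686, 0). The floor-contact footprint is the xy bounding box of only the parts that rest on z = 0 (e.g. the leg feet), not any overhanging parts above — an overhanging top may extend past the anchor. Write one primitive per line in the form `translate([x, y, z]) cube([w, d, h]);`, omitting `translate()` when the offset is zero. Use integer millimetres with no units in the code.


translate([290, 136, 0]) cube([2630, 161, 2660]);
translate([290, 3525, 0]) cube([2630, 161, 2660]);
translate([290, 297, 0]) cube([161, 3228, 2660]);
translate([2759, 297, 0]) cube([161, 3228, 2660]);


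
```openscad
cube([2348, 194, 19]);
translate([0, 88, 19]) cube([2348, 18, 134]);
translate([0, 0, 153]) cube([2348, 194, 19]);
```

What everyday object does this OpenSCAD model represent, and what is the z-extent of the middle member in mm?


An I-beam. The web height is 134 mm.

Two wide flanges with a thin centred web — an I-beam. Overall 172 mm minus two 19 mm flanges gives a web of 172 − 2·19 = 134 mm.


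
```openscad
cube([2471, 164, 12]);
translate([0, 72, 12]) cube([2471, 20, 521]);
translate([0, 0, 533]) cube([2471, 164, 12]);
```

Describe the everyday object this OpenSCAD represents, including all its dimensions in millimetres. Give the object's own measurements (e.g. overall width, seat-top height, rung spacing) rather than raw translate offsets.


An I-beam lying along x, 2471 mm long. Overall section height 545 mm. Two flanges 164 mm wide (y) and 12 mm thick, one on the floor and one at the top; a web 20 mm thick runs between them, centred on the flange width.


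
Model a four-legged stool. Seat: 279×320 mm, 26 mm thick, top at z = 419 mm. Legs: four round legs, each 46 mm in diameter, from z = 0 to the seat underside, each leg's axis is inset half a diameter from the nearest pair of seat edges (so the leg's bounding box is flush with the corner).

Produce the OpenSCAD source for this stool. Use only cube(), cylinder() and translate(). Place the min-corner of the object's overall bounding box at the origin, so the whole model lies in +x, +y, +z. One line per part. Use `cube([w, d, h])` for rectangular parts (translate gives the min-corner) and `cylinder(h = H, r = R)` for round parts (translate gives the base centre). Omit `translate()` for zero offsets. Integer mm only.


// leg_h = 419 - 26 = 393
translate([0, 0, 393]) cube([279, 320, 26]);
translate([23, 23, 0]) cylinder(h = 393, r = 23);
translate([256, 23, 0]) cylinder(h = 393, r = 23);
translate([23, 297, 0]) cylinder(h = 393, r = 23);
translate([256, 297, 0]) cylinder(h = 393, r = 23);


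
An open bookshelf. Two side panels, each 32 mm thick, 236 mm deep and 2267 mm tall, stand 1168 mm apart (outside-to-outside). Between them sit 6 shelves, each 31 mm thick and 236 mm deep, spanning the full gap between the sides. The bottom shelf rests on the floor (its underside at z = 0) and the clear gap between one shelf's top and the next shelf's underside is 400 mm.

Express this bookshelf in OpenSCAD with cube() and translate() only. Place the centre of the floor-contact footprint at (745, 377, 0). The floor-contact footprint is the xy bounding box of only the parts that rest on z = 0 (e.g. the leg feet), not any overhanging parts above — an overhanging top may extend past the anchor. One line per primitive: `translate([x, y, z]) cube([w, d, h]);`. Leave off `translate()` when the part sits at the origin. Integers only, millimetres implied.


translate([161, 259, 0]) cube([32, 236, 2267]);
translate([1297, 259, 0]) cube([32, 236, 2267]);
translate([193, 259, 0]) cube([1104, 236, 31]);
translate([193, 259, 431]) cube([1104, 236, 31]);
translate([193, 259, 862]) cube([1104, 236, 31]);
translate([193, 259, 1293]) cube([1104, 236, 31]);
translate([193, 259, 1724]) cube([1104, 236, 31]);
translate([193, 259, 2155]) cube([1104, 236, 31]);


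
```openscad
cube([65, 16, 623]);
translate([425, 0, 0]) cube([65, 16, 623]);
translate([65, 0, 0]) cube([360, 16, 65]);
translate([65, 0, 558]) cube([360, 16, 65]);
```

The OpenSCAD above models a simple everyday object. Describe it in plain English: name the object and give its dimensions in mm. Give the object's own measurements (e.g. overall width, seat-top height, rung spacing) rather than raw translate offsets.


A rectangular picture frame lying in the x–z plane (depth along y). The opening is 360 mm wide (x) by 493 mm tall (z), surrounded by a border 65 mm wide on all four sides. The frame is 16 mm deep and is made of two full-height vertical stiles with two horizontal rails fitted between them.


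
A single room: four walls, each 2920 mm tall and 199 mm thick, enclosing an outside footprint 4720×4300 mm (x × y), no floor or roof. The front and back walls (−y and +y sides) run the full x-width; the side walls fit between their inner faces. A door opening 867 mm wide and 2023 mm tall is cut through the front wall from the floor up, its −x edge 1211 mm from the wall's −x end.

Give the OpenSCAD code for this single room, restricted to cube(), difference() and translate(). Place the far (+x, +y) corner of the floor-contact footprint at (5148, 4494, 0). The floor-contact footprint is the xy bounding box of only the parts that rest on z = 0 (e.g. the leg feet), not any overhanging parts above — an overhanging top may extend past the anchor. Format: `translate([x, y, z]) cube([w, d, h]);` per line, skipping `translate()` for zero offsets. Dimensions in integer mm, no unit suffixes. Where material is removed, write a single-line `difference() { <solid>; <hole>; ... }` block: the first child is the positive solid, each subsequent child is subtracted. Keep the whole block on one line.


difference() { translate([428, 194, 0]) cube([4720, 199, 2920]); translate([1639, 194, 0]) cube([867, 199, 2023]); }
translate([428, 4295, 0]) cube([4720, 199, 2920]);
translate([428, 393, 0]) cube([199, 3902, 2920]);
translate([4949, 393, 0]) cube([199, 3902, 2920]);


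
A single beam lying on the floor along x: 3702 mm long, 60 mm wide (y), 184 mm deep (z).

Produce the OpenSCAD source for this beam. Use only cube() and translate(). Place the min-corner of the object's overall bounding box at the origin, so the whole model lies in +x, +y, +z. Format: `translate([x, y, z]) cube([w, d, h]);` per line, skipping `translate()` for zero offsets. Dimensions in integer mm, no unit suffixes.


cube([3702, 60, 184]);


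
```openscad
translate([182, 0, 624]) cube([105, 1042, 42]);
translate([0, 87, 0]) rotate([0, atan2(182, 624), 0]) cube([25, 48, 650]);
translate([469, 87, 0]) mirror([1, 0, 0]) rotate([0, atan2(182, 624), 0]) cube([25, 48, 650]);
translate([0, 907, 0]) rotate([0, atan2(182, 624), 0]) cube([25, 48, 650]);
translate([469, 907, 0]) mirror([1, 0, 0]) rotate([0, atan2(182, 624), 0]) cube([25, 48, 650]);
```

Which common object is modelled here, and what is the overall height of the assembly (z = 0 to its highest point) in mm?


A sawhorse. The overall height is 666 mm.

A beam across two mirrored pairs of raked legs — a sawhorse. The beam's underside is at z = 624 (matching the legs' vertical rise in atan2(182, 624)) and the beam is 42 mm tall, so its top is at 624 + 42 = 666 mm. The raked legs top out at the beam's underside, so that is the highest point.


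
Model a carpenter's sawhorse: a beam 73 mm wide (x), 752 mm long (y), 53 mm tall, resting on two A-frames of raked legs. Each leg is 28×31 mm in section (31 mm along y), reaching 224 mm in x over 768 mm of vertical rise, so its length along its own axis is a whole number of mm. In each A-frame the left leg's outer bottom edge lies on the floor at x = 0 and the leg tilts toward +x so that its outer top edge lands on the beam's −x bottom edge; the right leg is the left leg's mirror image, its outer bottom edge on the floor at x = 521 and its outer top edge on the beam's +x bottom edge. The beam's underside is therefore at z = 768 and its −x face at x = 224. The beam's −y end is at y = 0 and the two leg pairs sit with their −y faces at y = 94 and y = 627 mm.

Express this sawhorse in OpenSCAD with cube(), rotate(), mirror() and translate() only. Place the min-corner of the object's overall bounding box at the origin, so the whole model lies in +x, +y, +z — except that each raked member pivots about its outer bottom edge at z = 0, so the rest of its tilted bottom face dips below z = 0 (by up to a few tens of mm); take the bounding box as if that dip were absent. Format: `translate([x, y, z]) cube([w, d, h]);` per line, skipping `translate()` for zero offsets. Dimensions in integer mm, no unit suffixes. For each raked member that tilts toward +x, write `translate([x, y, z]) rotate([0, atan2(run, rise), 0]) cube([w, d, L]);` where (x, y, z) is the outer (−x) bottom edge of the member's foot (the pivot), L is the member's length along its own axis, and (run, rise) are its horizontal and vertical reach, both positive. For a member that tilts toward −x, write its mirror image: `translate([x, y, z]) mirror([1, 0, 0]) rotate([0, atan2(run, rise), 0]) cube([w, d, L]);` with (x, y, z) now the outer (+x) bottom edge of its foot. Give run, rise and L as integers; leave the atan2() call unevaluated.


// leg length = √(224² + 768²) = 800
// right-leg outer foot x = 2·224 + 73 = 521
// beam min-corner = (224, 0, 768)
translate([224, 0, 768]) cube([73, 752, 53]);
translate([0, 94, 0]) rotate([0, atan2(224, 768), 0]) cube([28, 31, 800]);
translate([521, 94, 0]) mirror([1, 0, 0]) rotate([0, atan2(224, 768), 0]) cube([28, 31, 800]);
translate([0, 627, 0]) rotate([0, atan2(224, 768), 0]) cube([28, 31, 800]);
translate([521, 627, 0]) mirror([1, 0, 0]) rotate([0, atan2(224, 768), 0]) cube([28, 31, 800]);


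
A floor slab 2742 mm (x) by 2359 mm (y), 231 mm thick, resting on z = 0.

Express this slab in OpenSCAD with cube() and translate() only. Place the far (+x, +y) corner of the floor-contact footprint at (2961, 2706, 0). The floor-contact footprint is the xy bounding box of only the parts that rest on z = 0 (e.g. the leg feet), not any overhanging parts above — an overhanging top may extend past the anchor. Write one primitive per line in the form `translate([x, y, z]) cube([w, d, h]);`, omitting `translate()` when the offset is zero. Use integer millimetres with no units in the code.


translate([219, 347, 0]) cube([2742, 2359, 231]);


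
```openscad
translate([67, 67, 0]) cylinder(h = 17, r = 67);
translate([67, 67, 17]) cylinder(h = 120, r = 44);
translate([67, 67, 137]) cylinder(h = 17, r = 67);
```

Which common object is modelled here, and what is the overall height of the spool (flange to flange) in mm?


A spool. The overall height is 154 mm.

Three coaxial cylinders, large–small–large — a spool. Two 17 mm flanges and a 120 mm core give 17 + 120 + 17 = 154 mm.


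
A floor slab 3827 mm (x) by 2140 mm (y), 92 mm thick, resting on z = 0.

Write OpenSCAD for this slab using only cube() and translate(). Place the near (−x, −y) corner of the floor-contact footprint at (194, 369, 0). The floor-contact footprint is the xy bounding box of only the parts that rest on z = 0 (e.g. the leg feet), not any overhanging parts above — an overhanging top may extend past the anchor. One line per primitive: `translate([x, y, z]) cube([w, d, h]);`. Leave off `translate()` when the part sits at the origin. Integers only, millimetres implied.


translate([194, 369, 0]) cube([3827, 2140, 92]);


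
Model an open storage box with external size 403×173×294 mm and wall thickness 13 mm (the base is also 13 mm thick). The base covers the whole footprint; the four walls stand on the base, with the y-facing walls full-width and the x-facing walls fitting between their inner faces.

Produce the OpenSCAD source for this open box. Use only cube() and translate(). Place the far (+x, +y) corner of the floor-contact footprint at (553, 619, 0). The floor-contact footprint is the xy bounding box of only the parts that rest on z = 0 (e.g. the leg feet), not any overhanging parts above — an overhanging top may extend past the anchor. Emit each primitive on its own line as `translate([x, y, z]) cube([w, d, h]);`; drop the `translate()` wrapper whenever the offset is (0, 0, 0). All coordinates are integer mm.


translate([150, 446, 0]) cube([403, 173, 13]);
translate([150, 446, 13]) cube([403, 13, 281]);
translate([150, 606, 13]) cube([403, 13, 281]);
translate([150, 459, 13]) cube([13, 147, 281]);
translate([540, 459, 13]) cube([13, 147, 281]);


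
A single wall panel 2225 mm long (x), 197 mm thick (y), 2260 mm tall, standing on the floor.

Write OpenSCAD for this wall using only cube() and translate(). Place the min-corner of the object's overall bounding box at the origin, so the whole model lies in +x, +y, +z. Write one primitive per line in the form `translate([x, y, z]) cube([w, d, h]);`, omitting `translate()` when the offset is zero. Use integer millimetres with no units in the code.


cube([2225, 197, 2260]);


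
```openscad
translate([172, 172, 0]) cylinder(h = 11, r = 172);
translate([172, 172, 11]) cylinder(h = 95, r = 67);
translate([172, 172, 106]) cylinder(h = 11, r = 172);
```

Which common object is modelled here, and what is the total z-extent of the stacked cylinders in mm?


A spool. The overall height is 117 mm.

Three coaxial cylinders, large–small–large — a spool. Two 11 mm flanges and a 95 mm core give 11 + 95 + 11 = 117 mm.


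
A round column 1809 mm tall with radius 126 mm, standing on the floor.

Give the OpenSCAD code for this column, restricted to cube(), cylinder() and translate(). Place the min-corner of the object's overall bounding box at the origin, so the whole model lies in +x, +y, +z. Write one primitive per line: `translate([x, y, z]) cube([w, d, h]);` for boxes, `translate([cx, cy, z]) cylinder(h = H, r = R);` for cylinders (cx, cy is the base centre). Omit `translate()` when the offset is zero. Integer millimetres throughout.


translate([126, 126, 0]) cylinder(h = 1809, r = 126);


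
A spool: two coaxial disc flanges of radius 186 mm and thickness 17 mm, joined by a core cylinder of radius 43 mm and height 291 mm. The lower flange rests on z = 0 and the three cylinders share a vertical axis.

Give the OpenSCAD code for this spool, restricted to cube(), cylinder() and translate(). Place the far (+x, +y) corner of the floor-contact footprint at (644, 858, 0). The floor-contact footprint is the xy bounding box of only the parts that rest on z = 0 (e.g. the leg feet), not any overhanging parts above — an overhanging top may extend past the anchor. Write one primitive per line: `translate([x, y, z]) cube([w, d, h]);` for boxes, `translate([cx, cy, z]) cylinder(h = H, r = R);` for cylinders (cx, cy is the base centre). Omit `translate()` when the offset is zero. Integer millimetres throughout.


translate([458, 672, 0]) cylinder(h = 17, r = 186);
translate([458, 672, 17]) cylinder(h = 291, r = 43);
translate([458, 672, 308]) cylinder(h = 17, r = 186);


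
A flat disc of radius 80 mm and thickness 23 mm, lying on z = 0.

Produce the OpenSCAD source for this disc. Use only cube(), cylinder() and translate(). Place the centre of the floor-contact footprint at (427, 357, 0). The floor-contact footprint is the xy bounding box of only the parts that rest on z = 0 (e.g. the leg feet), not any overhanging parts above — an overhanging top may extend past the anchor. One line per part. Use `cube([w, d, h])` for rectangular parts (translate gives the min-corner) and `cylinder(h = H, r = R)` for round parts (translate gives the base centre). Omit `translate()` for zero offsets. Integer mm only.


translate([427, 357, 0]) cylinder(h = 23, r = 80);


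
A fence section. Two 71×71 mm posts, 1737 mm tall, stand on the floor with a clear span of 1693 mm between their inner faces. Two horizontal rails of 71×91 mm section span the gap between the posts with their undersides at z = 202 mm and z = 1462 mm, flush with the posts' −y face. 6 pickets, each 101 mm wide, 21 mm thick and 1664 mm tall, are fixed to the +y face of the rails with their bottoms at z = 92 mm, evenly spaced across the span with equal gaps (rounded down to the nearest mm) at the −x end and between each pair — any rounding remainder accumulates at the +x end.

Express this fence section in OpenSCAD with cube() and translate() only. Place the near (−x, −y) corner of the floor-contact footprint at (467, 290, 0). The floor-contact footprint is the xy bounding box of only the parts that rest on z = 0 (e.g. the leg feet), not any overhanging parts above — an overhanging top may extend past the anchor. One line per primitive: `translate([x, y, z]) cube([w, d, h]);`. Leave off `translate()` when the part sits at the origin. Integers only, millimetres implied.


translate([467, 290, 0]) cube([71, 71, 1737]);
translate([2231, 290, 0]) cube([71, 71, 1737]);
translate([538, 290, 202]) cube([1693, 71, 91]);
translate([538, 290, 1462]) cube([1693, 71, 91]);
translate([693, 361, 92]) cube([101, 21, 1664]);
translate([949, 361, 92]) cube([101, 21, 1664]);
translate([1205, 361, 92]) cube([101, 21, 1664]);
translate([1461, 361, 92]) cube([101, 21, 1664]);
translate([1717, 361, 92]) cube([101, 21, 1664]);
translate([1973, 361, 92]) cube([101, 21, 1664]);


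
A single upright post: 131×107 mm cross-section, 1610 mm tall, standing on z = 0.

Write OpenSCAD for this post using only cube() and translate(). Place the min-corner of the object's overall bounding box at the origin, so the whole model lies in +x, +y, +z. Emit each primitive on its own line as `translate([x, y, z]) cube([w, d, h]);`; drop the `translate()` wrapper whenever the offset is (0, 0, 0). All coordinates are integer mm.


cube([131, 107, 1610]);


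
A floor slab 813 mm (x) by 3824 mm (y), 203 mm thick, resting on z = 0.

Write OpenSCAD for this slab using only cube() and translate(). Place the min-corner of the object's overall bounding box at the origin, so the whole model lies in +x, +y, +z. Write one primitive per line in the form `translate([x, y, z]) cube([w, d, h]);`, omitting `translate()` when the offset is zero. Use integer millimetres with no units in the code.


cube([813, 3824, 203]);


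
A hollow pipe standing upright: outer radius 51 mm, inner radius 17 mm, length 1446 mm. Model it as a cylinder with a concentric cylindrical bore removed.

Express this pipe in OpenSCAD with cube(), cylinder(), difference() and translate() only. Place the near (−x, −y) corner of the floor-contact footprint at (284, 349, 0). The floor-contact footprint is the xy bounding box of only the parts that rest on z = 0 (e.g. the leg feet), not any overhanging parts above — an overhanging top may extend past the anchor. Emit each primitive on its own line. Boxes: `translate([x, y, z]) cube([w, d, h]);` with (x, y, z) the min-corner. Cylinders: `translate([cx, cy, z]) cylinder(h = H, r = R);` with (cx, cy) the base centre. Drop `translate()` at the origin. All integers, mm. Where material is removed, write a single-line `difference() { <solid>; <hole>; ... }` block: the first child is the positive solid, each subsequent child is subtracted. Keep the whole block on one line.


difference() { translate([335, 400, 0]) cylinder(h = 1446, r = 51); translate([335, 400, 0]) cylinder(h = 1446, r = 17); }


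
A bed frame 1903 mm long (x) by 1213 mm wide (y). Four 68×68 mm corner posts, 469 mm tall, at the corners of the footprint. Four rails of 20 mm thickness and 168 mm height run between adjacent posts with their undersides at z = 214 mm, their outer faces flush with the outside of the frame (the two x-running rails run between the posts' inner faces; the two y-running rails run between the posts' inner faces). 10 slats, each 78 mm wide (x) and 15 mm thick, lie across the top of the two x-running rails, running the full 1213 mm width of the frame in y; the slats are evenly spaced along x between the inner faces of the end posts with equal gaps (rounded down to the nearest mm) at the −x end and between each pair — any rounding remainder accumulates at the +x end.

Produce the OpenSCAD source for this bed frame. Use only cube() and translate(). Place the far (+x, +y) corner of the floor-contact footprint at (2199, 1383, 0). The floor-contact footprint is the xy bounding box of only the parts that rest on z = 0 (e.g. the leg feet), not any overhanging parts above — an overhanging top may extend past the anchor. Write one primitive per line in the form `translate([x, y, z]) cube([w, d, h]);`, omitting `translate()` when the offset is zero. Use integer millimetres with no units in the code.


translate([296, 170, 0]) cube([68, 68, 469]);
translate([296, 1315, 0]) cube([68, 68, 469]);
translate([2131, 170, 0]) cube([68, 68, 469]);
translate([2131, 1315, 0]) cube([68, 68, 469]);
translate([364, 170, 214]) cube([1767, 20, 168]);
translate([364, 1363, 214]) cube([1767, 20, 168]);
translate([296, 238, 214]) cube([20, 1077, 168]);
translate([2179, 238, 214]) cube([20, 1077, 168]);
translate([453, 170, 382]) cube([78, 1213, 15]);
translate([620, 170, 382]) cube([78, 1213, 15]);
translate([787, 170, 382]) cube([78, 1213, 15]);
translate([954, 170, 382]) cube([78, 1213, 15]);
translate([1121, 170, 382]) cube([78, 1213, 15]);
translate([1288, 170, 382]) cube([78, 1213, 15]);
translate([1455, 170, 382]) cube([78, 1213, 15]);
translate([1622, 170, 382]) cube([78, 1213, 15]);
translate([1789, 170, 382]) cube([78, 1213, 15]);
translate([1956, 170, 382]) cube([78, 1213, 15]);
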